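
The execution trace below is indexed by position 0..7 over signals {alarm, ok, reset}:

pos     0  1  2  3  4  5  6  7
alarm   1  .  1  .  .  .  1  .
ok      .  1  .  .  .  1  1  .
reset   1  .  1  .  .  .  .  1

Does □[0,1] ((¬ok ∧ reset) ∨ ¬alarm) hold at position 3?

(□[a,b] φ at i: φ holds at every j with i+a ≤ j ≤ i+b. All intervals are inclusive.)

Check ((¬ok ∧ reset) ∨ ¬alarm) at every j in [3,4]:
  j=3: true
  j=4: true
All positions satisfy it → formula holds.

Yes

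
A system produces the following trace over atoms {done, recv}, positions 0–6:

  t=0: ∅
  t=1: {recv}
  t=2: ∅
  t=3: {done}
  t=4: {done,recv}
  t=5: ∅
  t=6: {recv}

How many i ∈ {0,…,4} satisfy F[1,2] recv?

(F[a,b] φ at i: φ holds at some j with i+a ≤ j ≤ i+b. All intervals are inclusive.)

4

Evaluate at each i in [0,4]:
  i=0: ✓ (witness j=1)
  i=1: ✗ (none in [2,3])
  i=2: ✓ (witness j=4)
  i=3: ✓ (witness j=4)
  i=4: ✓ (witness j=6)
Positions where it holds: {0, 2, 3, 4} → 4.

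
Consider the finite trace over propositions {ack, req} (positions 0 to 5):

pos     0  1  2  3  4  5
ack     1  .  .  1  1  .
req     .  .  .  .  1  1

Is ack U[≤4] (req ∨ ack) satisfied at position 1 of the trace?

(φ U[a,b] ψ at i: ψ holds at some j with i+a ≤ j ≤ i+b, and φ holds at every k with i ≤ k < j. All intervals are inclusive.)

No

Need some j in [1,5] with (req ∨ ack), and ack at every k in [1,j-1].
  j=1: (req ∨ ack) false.
  j=2: (req ∨ ack) false.
  j=3: (req ∨ ack) holds, but ack fails at k=1 → not this j.
  j=4: (req ∨ ack) holds, but ack fails at k=1 → not this j.
  j=5: (req ∨ ack) holds, but ack fails at k=1 → not this j.
No j in the window works → until fails.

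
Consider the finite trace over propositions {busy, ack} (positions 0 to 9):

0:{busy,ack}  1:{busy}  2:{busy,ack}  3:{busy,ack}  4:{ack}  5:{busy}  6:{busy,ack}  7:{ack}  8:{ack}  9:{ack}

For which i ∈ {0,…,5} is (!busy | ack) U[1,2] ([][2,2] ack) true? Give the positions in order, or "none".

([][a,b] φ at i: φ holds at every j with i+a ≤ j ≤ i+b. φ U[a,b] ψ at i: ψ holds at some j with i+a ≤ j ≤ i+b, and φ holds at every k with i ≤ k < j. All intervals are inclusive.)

Evaluate at each i in [0,5]:
  i=0: ✓ (rhs at j=1; lhs holds on [0,0])
  i=1: ✗ (lhs fails at k=1 before rhs at j=2)
  i=2: ✓ (rhs at j=4; lhs holds on [2,3])
  i=3: ✓ (rhs at j=4; lhs holds on [3,3])
  i=4: ✓ (rhs at j=5; lhs holds on [4,4])
  i=5: ✗ (lhs fails at k=5 before rhs at j=6)

0, 2, 3, 4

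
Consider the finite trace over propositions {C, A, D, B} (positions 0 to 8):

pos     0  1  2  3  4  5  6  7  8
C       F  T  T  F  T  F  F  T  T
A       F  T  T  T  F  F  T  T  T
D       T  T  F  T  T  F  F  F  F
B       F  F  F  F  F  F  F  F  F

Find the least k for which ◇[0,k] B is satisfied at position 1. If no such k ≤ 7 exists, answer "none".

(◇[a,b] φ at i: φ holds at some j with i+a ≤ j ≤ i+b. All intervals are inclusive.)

none

Scan j = 1,2,… for B:
  j=1: fails
  j=2: fails
  j=3: fails
  j=4: fails
  j=5: fails
  j=6: fails
  j=7: fails
  j=8: fails
No j in [1,8] satisfies it → none.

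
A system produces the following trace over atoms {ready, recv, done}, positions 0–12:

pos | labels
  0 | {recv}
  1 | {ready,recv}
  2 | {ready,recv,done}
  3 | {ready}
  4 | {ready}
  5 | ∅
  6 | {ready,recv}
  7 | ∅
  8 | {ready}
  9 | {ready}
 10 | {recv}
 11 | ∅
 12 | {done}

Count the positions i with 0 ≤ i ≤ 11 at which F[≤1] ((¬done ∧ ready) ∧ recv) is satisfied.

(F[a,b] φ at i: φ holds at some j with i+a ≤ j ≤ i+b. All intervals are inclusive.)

4

Evaluate at each i in [0,11]:
  i=0: ✓ (witness j=1)
  i=1: ✓ (witness j=1)
  i=2: ✗ (none in [2,3])
  i=3: ✗ (none in [3,4])
  i=4: ✗ (none in [4,5])
  i=5: ✓ (witness j=6)
  i=6: ✓ (witness j=6)
  i=7: ✗ (none in [7,8])
  i=8: ✗ (none in [8,9])
  i=9: ✗ (none in [9,10])
  i=10: ✗ (none in [10,11])
  i=11: ✗ (none in [11,12])
Positions where it holds: {0, 1, 5, 6} → 4.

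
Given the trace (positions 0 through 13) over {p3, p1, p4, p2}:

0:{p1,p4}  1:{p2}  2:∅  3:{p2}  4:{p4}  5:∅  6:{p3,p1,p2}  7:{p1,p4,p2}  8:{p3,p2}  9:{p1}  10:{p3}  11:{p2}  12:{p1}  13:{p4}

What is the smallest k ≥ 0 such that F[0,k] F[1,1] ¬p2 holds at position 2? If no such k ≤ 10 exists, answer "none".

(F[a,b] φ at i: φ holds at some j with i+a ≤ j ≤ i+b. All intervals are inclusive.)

1

Scan j = 2,3,… for F[1,1] ¬p2:
  j=2: fails
  j=3: holds
First hit at j=3, so smallest k = 3-2 = 1.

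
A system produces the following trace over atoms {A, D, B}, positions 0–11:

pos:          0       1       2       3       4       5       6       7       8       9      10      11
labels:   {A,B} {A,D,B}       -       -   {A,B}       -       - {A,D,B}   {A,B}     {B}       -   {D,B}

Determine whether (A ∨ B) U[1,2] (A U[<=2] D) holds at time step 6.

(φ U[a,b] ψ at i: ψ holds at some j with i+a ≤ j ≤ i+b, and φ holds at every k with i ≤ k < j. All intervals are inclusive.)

Need some j in [7,8] with (A U[<=2] D), and (A ∨ B) at every k in [6,j-1].
  j=7: (A U[<=2] D) holds, but (A ∨ B) fails at k=6 → not this j.
  j=8: (A U[<=2] D) — fails.
No j in the window works → until fails.

Does not hold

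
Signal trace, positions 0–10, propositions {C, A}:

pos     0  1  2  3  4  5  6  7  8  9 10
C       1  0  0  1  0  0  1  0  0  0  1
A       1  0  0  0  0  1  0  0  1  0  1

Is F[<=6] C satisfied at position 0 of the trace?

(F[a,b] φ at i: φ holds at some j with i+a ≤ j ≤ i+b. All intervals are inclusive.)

Check C at each j in [0,6]:
  j=0: true
  j=1: false
  j=2: false
  j=3: true
  j=4: false
  j=5: false
  j=6: true
Found at j=0 → formula holds.

Holds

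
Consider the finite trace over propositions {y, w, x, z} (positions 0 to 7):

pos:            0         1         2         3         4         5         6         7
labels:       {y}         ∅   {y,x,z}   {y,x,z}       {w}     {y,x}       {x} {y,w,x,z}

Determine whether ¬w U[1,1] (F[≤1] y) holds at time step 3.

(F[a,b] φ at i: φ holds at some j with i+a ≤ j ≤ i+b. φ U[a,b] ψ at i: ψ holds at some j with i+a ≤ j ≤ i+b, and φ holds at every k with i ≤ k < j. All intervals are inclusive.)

Need some j in [4,4] with F[≤1] y, and ¬w at every k in [3,j-1].
  j=4: F[≤1] y holds; ¬w holds at every k in [3,3] → satisfied.

Holds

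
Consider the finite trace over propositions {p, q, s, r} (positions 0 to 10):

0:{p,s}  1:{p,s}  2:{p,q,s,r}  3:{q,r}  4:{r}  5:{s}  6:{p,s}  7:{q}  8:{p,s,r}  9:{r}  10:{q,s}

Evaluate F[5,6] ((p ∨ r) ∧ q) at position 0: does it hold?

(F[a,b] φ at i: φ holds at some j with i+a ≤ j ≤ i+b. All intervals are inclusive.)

Check ((p ∨ r) ∧ q) at each j in [5,6]:
  j=5: false
  j=6: false
No position in the window satisfies it → formula fails.

Does not hold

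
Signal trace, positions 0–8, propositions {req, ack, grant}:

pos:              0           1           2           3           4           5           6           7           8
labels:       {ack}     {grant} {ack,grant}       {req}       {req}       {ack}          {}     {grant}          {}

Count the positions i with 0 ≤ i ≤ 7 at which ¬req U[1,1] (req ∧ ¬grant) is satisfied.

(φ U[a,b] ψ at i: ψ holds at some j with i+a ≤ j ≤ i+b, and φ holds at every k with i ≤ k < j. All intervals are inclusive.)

Evaluate at each i in [0,7]:
  i=0: ✗ (no rhs in [1,1])
  i=1: ✗ (no rhs in [2,2])
  i=2: ✓ (rhs at j=3; lhs holds on [2,2])
  i=3: ✗ (lhs fails at k=3 before rhs at j=4)
  i=4: ✗ (no rhs in [5,5])
  i=5: ✗ (no rhs in [6,6])
  i=6: ✗ (no rhs in [7,7])
  i=7: ✗ (no rhs in [8,8])
Positions where it holds: {2} → 1.

1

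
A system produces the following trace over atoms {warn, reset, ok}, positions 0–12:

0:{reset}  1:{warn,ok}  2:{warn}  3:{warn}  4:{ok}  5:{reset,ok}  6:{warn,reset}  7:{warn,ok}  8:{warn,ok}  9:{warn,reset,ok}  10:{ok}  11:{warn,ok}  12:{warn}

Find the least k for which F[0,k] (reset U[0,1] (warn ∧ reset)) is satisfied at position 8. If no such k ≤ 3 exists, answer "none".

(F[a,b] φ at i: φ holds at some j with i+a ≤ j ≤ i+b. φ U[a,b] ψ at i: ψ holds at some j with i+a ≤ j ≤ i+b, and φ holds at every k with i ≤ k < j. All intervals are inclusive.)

Scan j = 8,9,… for (reset U[0,1] (warn ∧ reset)):
  j=8: fails
  j=9: holds
First hit at j=9, so smallest k = 9-8 = 1.

1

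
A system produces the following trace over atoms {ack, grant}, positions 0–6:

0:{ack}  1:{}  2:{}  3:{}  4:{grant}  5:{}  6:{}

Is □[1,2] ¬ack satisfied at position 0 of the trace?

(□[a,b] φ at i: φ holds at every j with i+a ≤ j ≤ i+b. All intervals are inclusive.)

Check ¬ack at every j in [1,2]:
  j=1: true
  j=2: true
All positions satisfy it → formula holds.

Yes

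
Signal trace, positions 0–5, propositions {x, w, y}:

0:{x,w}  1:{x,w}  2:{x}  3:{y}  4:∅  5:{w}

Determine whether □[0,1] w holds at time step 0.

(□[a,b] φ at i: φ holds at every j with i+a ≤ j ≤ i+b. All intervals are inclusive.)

True

Check w at every j in [0,1]:
  j=0: true
  j=1: true
All positions satisfy it → formula holds.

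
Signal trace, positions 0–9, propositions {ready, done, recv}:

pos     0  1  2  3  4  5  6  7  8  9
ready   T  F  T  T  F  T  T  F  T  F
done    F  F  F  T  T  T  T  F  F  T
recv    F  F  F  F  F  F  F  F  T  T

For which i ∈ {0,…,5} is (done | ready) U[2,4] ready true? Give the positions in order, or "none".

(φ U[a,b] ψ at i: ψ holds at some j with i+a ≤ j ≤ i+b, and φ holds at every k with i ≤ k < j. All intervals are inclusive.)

Evaluate at each i in [0,5]:
  i=0: ✗ (lhs fails at k=1 before rhs at j=2)
  i=1: ✗ (lhs fails at k=1 before rhs at j=3)
  i=2: ✓ (rhs at j=5; lhs holds on [2,4])
  i=3: ✓ (rhs at j=5; lhs holds on [3,4])
  i=4: ✓ (rhs at j=6; lhs holds on [4,5])
  i=5: ✗ (lhs fails at k=7 before rhs at j=8)

2, 3, 4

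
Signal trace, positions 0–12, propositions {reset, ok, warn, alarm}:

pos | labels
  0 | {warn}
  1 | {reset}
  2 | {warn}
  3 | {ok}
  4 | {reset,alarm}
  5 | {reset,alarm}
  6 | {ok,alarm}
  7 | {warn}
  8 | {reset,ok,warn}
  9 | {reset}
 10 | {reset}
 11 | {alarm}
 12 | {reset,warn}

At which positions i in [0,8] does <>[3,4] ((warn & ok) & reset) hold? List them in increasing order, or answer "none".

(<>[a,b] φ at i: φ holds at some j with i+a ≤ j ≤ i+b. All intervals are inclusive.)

4, 5

Evaluate at each i in [0,8]:
  i=0: ✗ (none in [3,4])
  i=1: ✗ (none in [4,5])
  i=2: ✗ (none in [5,6])
  i=3: ✗ (none in [6,7])
  i=4: ✓ (witness j=8)
  i=5: ✓ (witness j=8)
  i=6: ✗ (none in [9,10])
  i=7: ✗ (none in [10,11])
  i=8: ✗ (none in [11,12])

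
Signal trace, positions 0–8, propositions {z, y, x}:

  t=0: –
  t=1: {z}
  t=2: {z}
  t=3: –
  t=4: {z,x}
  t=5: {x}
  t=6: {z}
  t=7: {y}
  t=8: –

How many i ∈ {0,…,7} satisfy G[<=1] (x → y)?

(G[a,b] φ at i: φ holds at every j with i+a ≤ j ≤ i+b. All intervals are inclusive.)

5

Evaluate at each i in [0,7]:
  i=0: ✓ (all of [0,1])
  i=1: ✓ (all of [1,2])
  i=2: ✓ (all of [2,3])
  i=3: ✗ (fails at j=4)
  i=4: ✗ (fails at j=4)
  i=5: ✗ (fails at j=5)
  i=6: ✓ (all of [6,7])
  i=7: ✓ (all of [7,8])
Positions where it holds: {0, 1, 2, 6, 7} → 5.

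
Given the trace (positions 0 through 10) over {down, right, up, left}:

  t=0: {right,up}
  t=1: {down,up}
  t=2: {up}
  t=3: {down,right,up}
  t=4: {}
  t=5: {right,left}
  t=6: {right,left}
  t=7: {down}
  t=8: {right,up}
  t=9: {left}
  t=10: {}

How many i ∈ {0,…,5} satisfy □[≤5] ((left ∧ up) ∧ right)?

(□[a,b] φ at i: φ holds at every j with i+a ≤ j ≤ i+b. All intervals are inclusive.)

Evaluate at each i in [0,5]:
  i=0: ✗ (fails at j=0)
  i=1: ✗ (fails at j=1)
  i=2: ✗ (fails at j=2)
  i=3: ✗ (fails at j=3)
  i=4: ✗ (fails at j=4)
  i=5: ✗ (fails at j=5)
Positions where it holds: {} → 0.

0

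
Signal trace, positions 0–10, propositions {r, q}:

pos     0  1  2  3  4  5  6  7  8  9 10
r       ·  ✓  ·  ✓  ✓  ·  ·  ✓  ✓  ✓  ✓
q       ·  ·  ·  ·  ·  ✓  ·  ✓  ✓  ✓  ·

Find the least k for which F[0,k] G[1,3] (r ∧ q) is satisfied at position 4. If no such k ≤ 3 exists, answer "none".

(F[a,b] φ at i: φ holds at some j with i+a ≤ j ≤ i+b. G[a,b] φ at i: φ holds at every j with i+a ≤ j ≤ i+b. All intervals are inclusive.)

Scan j = 4,5,… for G[1,3] (r ∧ q):
  j=4: fails
  j=5: fails
  j=6: holds
First hit at j=6, so smallest k = 6-4 = 2.

2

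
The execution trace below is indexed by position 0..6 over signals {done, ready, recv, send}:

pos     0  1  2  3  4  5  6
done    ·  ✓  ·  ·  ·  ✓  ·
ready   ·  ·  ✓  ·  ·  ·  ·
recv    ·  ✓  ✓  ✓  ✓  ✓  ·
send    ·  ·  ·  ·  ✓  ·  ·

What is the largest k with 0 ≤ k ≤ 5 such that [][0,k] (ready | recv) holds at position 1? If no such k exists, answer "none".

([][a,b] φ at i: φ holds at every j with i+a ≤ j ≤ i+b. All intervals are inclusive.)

4

(ready | recv) must hold from j=1 onward; find where it first fails.
  j=1: holds
  j=2: holds
  j=3: holds
  j=4: holds
  j=5: holds
  j=6: fails
Holds on [1,5], so largest k = 4.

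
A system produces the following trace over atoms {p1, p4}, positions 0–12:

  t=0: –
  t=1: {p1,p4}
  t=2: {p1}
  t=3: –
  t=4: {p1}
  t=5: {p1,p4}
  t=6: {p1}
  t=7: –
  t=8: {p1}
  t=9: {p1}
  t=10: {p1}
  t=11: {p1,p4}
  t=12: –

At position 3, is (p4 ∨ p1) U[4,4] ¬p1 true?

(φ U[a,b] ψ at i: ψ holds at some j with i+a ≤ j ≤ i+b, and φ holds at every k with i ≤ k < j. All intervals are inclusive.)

Need some j in [7,7] with ¬p1, and (p4 ∨ p1) at every k in [3,j-1].
  j=7: ¬p1 holds, but (p4 ∨ p1) fails at k=3 → not this j.
No j in the window works → until fails.

Does not hold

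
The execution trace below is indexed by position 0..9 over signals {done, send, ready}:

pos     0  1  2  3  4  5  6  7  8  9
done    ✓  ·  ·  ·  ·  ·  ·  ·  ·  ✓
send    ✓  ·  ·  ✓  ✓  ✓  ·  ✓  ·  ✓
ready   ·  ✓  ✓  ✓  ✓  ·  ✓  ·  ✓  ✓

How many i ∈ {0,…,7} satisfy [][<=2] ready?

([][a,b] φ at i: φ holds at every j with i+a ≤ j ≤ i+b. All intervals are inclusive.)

Evaluate at each i in [0,7]:
  i=0: ✗ (fails at j=0)
  i=1: ✓ (all of [1,3])
  i=2: ✓ (all of [2,4])
  i=3: ✗ (fails at j=5)
  i=4: ✗ (fails at j=5)
  i=5: ✗ (fails at j=5)
  i=6: ✗ (fails at j=7)
  i=7: ✗ (fails at j=7)
Positions where it holds: {1, 2} → 2.

2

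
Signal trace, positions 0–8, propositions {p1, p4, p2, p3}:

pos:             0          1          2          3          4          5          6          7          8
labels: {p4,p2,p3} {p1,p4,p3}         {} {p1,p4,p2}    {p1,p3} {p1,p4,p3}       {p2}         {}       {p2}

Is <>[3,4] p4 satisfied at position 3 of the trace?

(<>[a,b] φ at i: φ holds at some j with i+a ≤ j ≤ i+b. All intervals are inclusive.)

Check p4 at each j in [6,7]:
  j=6: false
  j=7: false
No position in the window satisfies it → formula fails.

No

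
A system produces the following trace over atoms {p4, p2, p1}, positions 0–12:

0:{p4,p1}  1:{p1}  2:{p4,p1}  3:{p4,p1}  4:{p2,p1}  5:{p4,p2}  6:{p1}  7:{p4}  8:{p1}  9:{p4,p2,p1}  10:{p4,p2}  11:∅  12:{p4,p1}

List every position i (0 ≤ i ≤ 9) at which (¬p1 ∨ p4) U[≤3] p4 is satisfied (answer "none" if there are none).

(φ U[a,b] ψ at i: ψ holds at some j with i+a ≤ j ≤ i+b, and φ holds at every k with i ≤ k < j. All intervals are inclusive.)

Evaluate at each i in [0,9]:
  i=0: ✓ (rhs at j=0)
  i=1: ✗ (lhs fails at k=1 before rhs at j=2)
  i=2: ✓ (rhs at j=2)
  i=3: ✓ (rhs at j=3)
  i=4: ✗ (lhs fails at k=4 before rhs at j=5)
  i=5: ✓ (rhs at j=5)
  i=6: ✗ (lhs fails at k=6 before rhs at j=7)
  i=7: ✓ (rhs at j=7)
  i=8: ✗ (lhs fails at k=8 before rhs at j=9)
  i=9: ✓ (rhs at j=9)

0, 2, 3, 5, 7, 9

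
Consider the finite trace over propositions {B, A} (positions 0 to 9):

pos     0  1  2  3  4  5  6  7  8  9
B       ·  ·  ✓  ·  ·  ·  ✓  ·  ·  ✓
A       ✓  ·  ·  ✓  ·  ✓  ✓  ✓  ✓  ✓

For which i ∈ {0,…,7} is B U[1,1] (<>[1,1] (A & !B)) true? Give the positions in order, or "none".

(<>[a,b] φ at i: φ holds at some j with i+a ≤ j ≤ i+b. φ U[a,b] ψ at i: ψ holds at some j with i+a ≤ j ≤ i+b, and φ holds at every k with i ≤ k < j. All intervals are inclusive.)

Evaluate at each i in [0,7]:
  i=0: ✗ (no rhs in [1,1])
  i=1: ✗ (lhs fails at k=1 before rhs at j=2)
  i=2: ✗ (no rhs in [3,3])
  i=3: ✗ (lhs fails at k=3 before rhs at j=4)
  i=4: ✗ (no rhs in [5,5])
  i=5: ✗ (lhs fails at k=5 before rhs at j=6)
  i=6: ✓ (rhs at j=7; lhs holds on [6,6])
  i=7: ✗ (no rhs in [8,8])

6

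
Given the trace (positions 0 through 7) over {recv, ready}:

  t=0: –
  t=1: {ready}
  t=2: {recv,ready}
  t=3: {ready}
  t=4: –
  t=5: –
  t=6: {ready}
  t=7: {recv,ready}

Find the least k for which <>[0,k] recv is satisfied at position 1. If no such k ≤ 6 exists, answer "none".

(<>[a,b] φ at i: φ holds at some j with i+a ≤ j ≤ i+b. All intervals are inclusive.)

Scan j = 1,2,… for recv:
  j=1: fails
  j=2: holds
First hit at j=2, so smallest k = 2-1 = 1.

1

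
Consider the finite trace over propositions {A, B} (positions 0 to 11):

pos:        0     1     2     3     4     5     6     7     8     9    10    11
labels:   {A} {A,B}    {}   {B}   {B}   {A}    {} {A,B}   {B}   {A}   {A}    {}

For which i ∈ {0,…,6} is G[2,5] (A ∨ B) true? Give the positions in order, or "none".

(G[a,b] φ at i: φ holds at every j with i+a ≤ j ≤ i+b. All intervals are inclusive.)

5

Evaluate at each i in [0,6]:
  i=0: ✗ (fails at j=2)
  i=1: ✗ (fails at j=6)
  i=2: ✗ (fails at j=6)
  i=3: ✗ (fails at j=6)
  i=4: ✗ (fails at j=6)
  i=5: ✓ (all of [7,10])
  i=6: ✗ (fails at j=11)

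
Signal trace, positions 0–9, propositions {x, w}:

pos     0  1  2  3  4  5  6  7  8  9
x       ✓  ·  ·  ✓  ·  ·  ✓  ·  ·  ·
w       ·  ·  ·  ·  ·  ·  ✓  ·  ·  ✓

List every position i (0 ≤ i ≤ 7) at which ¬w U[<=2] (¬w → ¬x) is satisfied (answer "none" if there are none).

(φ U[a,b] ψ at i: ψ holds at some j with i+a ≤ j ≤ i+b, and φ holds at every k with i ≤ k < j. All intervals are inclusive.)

0, 1, 2, 3, 4, 5, 6, 7

Evaluate at each i in [0,7]:
  i=0: ✓ (rhs at j=1; lhs holds on [0,0])
  i=1: ✓ (rhs at j=1)
  i=2: ✓ (rhs at j=2)
  i=3: ✓ (rhs at j=4; lhs holds on [3,3])
  i=4: ✓ (rhs at j=4)
  i=5: ✓ (rhs at j=5)
  i=6: ✓ (rhs at j=6)
  i=7: ✓ (rhs at j=7)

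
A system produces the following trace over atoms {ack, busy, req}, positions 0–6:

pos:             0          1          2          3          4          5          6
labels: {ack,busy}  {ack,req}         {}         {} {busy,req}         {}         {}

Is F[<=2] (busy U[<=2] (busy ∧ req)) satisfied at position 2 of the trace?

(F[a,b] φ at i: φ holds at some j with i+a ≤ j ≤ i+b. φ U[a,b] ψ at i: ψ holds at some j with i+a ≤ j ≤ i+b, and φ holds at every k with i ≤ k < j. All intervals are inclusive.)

Check (busy U[<=2] (busy ∧ req)) at each j in [2,4]:
  j=2: fails
  j=3: fails
  j=4: holds
Found at j=4 → formula holds.

Holds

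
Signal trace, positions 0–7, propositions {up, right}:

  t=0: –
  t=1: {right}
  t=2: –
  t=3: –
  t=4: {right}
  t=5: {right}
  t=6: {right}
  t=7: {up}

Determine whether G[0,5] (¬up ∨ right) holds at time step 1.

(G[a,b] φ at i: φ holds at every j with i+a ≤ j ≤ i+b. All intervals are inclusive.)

Check (¬up ∨ right) at every j in [1,6]:
  j=1: true
  j=2: true
  j=3: true
  j=4: true
  j=5: true
  j=6: true
All positions satisfy it → formula holds.

True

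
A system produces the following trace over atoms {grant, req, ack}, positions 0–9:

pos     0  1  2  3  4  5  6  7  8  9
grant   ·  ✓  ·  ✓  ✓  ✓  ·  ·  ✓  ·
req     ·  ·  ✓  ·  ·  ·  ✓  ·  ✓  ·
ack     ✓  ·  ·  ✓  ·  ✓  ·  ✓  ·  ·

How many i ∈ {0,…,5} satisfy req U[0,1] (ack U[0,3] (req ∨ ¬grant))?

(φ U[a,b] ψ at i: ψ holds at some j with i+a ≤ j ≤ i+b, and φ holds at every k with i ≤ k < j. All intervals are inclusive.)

Evaluate at each i in [0,5]:
  i=0: ✓ (rhs at j=0)
  i=1: ✗ (lhs fails at k=1 before rhs at j=2)
  i=2: ✓ (rhs at j=2)
  i=3: ✗ (no rhs in [3,4])
  i=4: ✗ (lhs fails at k=4 before rhs at j=5)
  i=5: ✓ (rhs at j=5)
Positions where it holds: {0, 2, 5} → 3.

3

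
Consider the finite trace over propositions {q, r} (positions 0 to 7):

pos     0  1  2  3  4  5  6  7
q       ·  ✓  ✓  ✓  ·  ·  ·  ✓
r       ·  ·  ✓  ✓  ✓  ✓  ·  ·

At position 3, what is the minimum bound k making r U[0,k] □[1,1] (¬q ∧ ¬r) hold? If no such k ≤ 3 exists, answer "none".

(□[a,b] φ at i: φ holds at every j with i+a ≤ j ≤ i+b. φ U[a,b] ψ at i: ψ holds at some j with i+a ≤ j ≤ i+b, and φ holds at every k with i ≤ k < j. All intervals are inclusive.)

2

Need earliest j ≥ 3 with □[1,1] (¬q ∧ ¬r), and r at every k in [3,j-1].
  j=3: rhs fails.
  j=4: rhs fails.
  j=5: rhs holds; lhs holds on [3,4]. k = 2.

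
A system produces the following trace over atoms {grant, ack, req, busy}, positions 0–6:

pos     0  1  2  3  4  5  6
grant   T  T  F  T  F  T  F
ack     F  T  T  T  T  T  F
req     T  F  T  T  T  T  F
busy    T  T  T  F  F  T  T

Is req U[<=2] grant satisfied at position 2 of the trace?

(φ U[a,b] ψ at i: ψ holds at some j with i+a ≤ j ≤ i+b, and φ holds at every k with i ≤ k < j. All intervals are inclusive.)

Need some j in [2,4] with grant, and req at every k in [2,j-1].
  j=2: grant false.
  j=3: grant holds; req holds at every k in [2,2] → satisfied.

True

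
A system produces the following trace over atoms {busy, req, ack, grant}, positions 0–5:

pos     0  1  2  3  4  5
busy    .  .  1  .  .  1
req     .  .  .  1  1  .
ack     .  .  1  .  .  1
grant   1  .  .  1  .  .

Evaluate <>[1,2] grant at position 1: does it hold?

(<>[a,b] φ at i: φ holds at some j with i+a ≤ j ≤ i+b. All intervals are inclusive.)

Check grant at each j in [2,3]:
  j=2: false
  j=3: true
Found at j=3 → formula holds.

True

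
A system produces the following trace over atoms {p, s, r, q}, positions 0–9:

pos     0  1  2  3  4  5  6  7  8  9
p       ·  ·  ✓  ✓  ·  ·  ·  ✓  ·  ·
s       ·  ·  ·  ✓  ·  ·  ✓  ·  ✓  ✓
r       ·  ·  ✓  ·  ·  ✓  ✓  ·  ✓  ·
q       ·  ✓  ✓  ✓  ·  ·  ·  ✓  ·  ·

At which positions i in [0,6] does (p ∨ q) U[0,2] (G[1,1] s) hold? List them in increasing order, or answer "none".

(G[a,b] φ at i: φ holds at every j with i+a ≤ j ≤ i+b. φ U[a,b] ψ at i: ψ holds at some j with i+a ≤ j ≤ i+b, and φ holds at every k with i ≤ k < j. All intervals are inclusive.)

1, 2, 5

Evaluate at each i in [0,6]:
  i=0: ✗ (lhs fails at k=0 before rhs at j=2)
  i=1: ✓ (rhs at j=2; lhs holds on [1,1])
  i=2: ✓ (rhs at j=2)
  i=3: ✗ (lhs fails at k=4 before rhs at j=5)
  i=4: ✗ (lhs fails at k=4 before rhs at j=5)
  i=5: ✓ (rhs at j=5)
  i=6: ✗ (lhs fails at k=6 before rhs at j=7)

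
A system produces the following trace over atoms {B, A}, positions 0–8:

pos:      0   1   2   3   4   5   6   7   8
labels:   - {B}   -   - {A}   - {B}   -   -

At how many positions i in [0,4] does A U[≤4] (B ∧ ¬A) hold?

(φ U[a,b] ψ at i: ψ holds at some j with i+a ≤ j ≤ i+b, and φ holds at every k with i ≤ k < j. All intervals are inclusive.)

Evaluate at each i in [0,4]:
  i=0: ✗ (lhs fails at k=0 before rhs at j=1)
  i=1: ✓ (rhs at j=1)
  i=2: ✗ (lhs fails at k=2 before rhs at j=6)
  i=3: ✗ (lhs fails at k=3 before rhs at j=6)
  i=4: ✗ (lhs fails at k=5 before rhs at j=6)
Positions where it holds: {1} → 1.

1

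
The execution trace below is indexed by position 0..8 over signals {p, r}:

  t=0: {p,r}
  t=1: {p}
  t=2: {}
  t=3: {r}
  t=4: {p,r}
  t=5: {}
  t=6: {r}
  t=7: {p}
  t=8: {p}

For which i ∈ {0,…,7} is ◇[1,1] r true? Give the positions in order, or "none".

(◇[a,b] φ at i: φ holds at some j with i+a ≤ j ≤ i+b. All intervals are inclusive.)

Evaluate at each i in [0,7]:
  i=0: ✗ (none in [1,1])
  i=1: ✗ (none in [2,2])
  i=2: ✓ (witness j=3)
  i=3: ✓ (witness j=4)
  i=4: ✗ (none in [5,5])
  i=5: ✓ (witness j=6)
  i=6: ✗ (none in [7,7])
  i=7: ✗ (none in [8,8])

2, 3, 5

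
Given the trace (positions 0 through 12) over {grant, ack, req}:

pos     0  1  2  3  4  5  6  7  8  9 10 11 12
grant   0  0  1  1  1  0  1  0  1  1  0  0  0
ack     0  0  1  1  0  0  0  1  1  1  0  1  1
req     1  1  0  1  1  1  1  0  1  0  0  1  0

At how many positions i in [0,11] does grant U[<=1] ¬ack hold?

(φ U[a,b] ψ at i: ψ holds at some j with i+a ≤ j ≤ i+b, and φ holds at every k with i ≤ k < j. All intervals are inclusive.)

Evaluate at each i in [0,11]:
  i=0: ✓ (rhs at j=0)
  i=1: ✓ (rhs at j=1)
  i=2: ✗ (no rhs in [2,3])
  i=3: ✓ (rhs at j=4; lhs holds on [3,3])
  i=4: ✓ (rhs at j=4)
  i=5: ✓ (rhs at j=5)
  i=6: ✓ (rhs at j=6)
  i=7: ✗ (no rhs in [7,8])
  i=8: ✗ (no rhs in [8,9])
  i=9: ✓ (rhs at j=10; lhs holds on [9,9])
  i=10: ✓ (rhs at j=10)
  i=11: ✗ (no rhs in [11,12])
Positions where it holds: {0, 1, 3, 4, 5, 6, 9, 10} → 8.

8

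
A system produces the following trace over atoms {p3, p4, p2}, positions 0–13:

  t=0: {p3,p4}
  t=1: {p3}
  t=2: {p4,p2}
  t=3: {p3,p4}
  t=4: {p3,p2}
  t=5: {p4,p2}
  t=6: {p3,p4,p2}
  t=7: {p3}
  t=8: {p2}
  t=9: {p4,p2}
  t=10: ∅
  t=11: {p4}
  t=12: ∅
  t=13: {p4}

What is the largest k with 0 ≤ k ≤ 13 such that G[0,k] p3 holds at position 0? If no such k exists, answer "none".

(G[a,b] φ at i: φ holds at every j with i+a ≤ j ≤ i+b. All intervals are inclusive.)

1

p3 must hold from j=0 onward; find where it first fails.
  j=0: holds
  j=1: holds
  j=2: fails
Holds on [0,1], so largest k = 1.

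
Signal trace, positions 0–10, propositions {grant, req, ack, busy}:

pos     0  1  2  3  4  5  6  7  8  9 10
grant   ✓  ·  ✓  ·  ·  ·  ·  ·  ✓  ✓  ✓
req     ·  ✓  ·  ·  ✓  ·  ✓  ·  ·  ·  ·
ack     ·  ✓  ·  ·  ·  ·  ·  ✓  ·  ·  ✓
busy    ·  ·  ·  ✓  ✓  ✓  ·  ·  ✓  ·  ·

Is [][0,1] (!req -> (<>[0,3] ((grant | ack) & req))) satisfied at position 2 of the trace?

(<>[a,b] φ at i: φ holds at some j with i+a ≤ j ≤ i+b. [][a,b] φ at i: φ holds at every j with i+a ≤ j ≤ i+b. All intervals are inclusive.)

Check (!req -> (<>[0,3] ((grant | ack) & req))) at every j in [2,3]:
  j=2: antecedent true; consequent fails (none in [2,5]) → ✗
  j=3: antecedent true; consequent fails (none in [3,6]) → ✗
Fails at j=2 → formula fails.

Does not hold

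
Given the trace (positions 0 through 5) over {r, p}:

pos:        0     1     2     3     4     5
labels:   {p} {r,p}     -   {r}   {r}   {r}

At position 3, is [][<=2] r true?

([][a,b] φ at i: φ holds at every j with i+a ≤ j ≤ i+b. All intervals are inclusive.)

Holds

Check r at every j in [3,5]:
  j=3: true
  j=4: true
  j=5: true
All positions satisfy it → formula holds.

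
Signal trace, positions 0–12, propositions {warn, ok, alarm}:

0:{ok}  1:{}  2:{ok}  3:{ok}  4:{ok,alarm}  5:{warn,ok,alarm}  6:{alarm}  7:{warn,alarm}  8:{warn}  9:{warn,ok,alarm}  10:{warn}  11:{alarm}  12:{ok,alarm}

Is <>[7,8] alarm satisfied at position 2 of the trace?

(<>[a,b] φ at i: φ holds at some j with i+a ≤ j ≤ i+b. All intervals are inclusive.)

Check alarm at each j in [9,10]:
  j=9: true
  j=10: false
Found at j=9 → formula holds.

True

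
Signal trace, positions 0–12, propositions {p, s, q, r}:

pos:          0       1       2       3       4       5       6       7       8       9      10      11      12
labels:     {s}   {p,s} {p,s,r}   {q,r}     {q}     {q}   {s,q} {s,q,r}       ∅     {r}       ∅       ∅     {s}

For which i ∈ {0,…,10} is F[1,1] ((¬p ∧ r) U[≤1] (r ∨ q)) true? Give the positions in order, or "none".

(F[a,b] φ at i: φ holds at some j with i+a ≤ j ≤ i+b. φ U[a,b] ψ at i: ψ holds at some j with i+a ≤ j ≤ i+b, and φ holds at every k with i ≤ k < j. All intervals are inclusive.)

1, 2, 3, 4, 5, 6, 8

Evaluate at each i in [0,10]:
  i=0: ✗ (none in [1,1])
  i=1: ✓ (witness j=2)
  i=2: ✓ (witness j=3)
  i=3: ✓ (witness j=4)
  i=4: ✓ (witness j=5)
  i=5: ✓ (witness j=6)
  i=6: ✓ (witness j=7)
  i=7: ✗ (none in [8,8])
  i=8: ✓ (witness j=9)
  i=9: ✗ (none in [10,10])
  i=10: ✗ (none in [11,11])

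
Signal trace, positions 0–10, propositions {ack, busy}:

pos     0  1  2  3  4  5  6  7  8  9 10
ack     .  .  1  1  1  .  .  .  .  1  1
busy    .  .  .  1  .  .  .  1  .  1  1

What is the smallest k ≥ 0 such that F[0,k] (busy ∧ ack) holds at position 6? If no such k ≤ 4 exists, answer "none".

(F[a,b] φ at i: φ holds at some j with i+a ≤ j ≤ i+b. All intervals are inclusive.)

3

Scan j = 6,7,… for (busy ∧ ack):
  j=6: fails
  j=7: fails
  j=8: fails
  j=9: holds
First hit at j=9, so smallest k = 9-6 = 3.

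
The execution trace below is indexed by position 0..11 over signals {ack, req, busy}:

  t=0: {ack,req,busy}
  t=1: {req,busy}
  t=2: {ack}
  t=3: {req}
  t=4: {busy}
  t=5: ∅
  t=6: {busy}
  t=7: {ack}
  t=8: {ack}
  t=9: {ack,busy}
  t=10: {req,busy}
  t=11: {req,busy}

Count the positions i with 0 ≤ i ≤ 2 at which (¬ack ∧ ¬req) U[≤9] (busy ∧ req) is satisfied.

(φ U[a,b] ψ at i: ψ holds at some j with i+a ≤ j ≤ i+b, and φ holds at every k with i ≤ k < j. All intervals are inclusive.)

2

Evaluate at each i in [0,2]:
  i=0: ✓ (rhs at j=0)
  i=1: ✓ (rhs at j=1)
  i=2: ✗ (lhs fails at k=2 before rhs at j=10)
Positions where it holds: {0, 1} → 2.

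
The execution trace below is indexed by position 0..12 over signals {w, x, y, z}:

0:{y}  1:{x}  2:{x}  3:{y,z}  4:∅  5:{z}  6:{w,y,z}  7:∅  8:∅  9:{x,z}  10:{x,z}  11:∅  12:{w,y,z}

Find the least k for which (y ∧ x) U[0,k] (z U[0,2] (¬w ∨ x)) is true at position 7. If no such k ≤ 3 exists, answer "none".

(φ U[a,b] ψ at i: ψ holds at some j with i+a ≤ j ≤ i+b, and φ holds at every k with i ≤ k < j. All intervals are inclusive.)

Need earliest j ≥ 7 with (z U[0,2] (¬w ∨ x)), and (y ∧ x) at every k in [7,j-1].
  j=7: rhs holds (empty prefix). k = 0.

0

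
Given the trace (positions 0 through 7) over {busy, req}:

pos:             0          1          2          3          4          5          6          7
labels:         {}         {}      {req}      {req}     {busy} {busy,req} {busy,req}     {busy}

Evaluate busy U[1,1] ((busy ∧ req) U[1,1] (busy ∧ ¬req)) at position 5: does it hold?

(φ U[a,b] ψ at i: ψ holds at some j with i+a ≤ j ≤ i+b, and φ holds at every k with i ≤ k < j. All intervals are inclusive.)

True

Need some j in [6,6] with ((busy ∧ req) U[1,1] (busy ∧ ¬req)), and busy at every k in [5,j-1].
  j=6: ((busy ∧ req) U[1,1] (busy ∧ ¬req)) holds; busy holds at every k in [5,5] → satisfied.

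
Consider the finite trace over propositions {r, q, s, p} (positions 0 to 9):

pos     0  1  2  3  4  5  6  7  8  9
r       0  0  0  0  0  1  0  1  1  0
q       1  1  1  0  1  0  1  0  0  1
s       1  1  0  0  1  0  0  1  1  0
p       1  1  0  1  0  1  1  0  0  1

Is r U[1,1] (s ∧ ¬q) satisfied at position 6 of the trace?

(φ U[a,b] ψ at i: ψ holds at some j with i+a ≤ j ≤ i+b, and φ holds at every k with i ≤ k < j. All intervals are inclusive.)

No

Need some j in [7,7] with (s ∧ ¬q), and r at every k in [6,j-1].
  j=7: (s ∧ ¬q) holds, but r fails at k=6 → not this j.
No j in the window works → until fails.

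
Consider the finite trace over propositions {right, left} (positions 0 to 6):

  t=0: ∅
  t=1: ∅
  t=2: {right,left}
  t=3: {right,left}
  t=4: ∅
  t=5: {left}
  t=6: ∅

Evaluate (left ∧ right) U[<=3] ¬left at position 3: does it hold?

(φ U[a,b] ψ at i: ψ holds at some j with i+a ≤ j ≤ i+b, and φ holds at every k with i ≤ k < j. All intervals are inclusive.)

Need some j in [3,6] with ¬left, and (left ∧ right) at every k in [3,j-1].
  j=3: ¬left false.
  j=4: ¬left holds; (left ∧ right) holds at every k in [3,3] → satisfied.

Yes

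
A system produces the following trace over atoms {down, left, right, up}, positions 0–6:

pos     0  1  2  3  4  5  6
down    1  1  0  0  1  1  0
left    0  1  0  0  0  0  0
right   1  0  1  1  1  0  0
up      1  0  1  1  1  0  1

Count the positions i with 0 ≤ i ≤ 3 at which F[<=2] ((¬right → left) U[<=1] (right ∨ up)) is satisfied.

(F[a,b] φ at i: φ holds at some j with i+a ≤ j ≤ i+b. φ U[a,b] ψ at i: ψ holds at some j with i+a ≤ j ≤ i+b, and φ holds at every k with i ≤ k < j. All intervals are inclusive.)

Evaluate at each i in [0,3]:
  i=0: ✓ (witness j=0)
  i=1: ✓ (witness j=1)
  i=2: ✓ (witness j=2)
  i=3: ✓ (witness j=3)
Positions where it holds: {0, 1, 2, 3} → 4.

4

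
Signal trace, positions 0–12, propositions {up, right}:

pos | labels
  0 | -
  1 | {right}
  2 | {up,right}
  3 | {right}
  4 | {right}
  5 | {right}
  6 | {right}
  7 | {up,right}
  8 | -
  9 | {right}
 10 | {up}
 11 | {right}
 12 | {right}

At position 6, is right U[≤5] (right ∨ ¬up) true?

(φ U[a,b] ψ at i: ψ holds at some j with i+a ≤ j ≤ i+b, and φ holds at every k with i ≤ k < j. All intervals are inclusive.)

True

Need some j in [6,11] with (right ∨ ¬up), and right at every k in [6,j-1].
  j=6: (right ∨ ¬up) holds; no prefix to check → satisfied.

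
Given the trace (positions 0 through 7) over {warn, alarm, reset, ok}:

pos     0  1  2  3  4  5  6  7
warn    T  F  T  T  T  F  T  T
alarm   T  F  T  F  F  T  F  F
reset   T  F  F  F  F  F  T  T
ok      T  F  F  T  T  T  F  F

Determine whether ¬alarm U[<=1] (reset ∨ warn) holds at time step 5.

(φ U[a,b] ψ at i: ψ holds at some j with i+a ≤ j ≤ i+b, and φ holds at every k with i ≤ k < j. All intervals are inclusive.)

Need some j in [5,6] with (reset ∨ warn), and ¬alarm at every k in [5,j-1].
  j=5: (reset ∨ warn) false.
  j=6: (reset ∨ warn) holds, but ¬alarm fails at k=5 → not this j.
No j in the window works → until fails.

Does not hold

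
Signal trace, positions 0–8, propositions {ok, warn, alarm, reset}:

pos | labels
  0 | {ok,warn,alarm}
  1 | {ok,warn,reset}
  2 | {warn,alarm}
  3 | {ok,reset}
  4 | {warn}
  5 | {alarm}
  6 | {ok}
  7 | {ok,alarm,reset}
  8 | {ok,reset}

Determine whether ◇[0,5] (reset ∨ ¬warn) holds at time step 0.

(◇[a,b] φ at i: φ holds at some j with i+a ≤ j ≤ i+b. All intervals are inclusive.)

True

Check (reset ∨ ¬warn) at each j in [0,5]:
  j=0: false
  j=1: true
  j=2: false
  j=3: true
  j=4: false
  j=5: true
Found at j=1 → formula holds.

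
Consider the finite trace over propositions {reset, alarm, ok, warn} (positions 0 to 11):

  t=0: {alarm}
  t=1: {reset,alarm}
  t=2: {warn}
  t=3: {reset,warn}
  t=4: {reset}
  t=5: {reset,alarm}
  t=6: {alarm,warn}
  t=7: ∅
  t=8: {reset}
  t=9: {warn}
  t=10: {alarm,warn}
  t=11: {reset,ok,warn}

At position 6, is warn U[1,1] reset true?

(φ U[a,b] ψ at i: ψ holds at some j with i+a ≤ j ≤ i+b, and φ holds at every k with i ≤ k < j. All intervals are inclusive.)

Need some j in [7,7] with reset, and warn at every k in [6,j-1].
  j=7: reset false.
No j in the window works → until fails.

False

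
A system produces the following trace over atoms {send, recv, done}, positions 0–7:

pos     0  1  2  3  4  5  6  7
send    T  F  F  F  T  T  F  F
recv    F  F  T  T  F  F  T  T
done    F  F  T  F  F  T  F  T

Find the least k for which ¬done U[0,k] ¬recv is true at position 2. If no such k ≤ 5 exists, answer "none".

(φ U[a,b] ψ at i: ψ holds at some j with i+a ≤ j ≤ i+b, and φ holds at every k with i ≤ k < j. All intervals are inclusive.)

Need earliest j ≥ 2 with ¬recv, and ¬done at every k in [2,j-1].
  j=2: rhs fails.
  j=3: rhs fails.
  j=4: rhs holds but lhs fails at k=2.
  j=5: rhs holds but lhs fails at k=2.
  j=6: rhs fails.
  j=7: rhs fails.
No witness within the range → none.

none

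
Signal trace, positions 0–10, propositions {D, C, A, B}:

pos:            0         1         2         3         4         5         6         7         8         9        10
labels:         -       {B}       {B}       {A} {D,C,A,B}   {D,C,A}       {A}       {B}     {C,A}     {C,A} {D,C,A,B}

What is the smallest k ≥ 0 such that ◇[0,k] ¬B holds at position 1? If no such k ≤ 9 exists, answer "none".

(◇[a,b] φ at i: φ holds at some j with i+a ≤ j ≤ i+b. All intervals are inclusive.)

Scan j = 1,2,… for ¬B:
  j=1: fails
  j=2: fails
  j=3: holds
First hit at j=3, so smallest k = 3-1 = 2.

2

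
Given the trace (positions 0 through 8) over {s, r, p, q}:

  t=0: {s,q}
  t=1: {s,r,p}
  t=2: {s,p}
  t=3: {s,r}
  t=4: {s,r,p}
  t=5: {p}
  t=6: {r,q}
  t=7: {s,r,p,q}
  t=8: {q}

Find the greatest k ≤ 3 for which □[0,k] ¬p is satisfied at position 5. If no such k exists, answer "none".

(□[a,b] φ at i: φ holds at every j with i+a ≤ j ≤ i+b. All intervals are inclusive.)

none

¬p must hold from j=5 onward; find where it first fails.
  j=5: fails → no k works.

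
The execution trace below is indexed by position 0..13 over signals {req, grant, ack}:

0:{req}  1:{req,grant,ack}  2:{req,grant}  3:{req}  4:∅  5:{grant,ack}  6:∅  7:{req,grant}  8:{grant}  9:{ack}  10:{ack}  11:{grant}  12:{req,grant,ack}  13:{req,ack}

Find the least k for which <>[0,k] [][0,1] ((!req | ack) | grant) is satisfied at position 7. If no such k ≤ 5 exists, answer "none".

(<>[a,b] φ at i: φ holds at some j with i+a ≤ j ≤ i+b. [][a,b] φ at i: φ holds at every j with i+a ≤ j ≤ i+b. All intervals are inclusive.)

Scan j = 7,8,… for [][0,1] ((!req | ack) | grant):
  j=7: holds
First hit at j=7, so smallest k = 7-7 = 0.

0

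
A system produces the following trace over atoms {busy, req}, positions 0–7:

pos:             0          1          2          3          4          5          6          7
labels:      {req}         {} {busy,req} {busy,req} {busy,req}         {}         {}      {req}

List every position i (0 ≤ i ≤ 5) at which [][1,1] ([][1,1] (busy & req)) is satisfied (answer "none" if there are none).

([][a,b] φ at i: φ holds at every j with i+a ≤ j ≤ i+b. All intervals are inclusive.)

Evaluate at each i in [0,5]:
  i=0: ✓ (all of [1,1])
  i=1: ✓ (all of [2,2])
  i=2: ✓ (all of [3,3])
  i=3: ✗ (fails at j=4)
  i=4: ✗ (fails at j=5)
  i=5: ✗ (fails at j=6)

0, 1, 2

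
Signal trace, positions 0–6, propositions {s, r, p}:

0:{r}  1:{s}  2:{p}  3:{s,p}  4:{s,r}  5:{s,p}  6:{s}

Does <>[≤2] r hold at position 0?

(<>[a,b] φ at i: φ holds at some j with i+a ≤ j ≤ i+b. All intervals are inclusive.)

Check r at each j in [0,2]:
  j=0: true
  j=1: false
  j=2: false
Found at j=0 → formula holds.

True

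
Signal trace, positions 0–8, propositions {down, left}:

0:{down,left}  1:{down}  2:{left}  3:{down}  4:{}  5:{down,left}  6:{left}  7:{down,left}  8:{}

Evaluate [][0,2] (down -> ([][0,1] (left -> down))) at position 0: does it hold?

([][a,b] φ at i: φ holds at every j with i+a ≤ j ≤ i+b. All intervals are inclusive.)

Check (down -> ([][0,1] (left -> down))) at every j in [0,2]:
  j=0: antecedent true; consequent holds on [0,1] → ✓
  j=1: antecedent true; consequent fails at 2 → ✗
  j=2: antecedent false → ✓
Fails at j=1 → formula fails.

Does not hold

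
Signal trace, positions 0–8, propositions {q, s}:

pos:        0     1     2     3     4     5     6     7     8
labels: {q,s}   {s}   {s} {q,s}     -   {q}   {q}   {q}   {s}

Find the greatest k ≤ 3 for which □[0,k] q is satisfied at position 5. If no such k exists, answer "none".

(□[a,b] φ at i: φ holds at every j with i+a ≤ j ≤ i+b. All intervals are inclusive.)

q must hold from j=5 onward; find where it first fails.
  j=5: holds
  j=6: holds
  j=7: holds
  j=8: fails
Holds on [5,7], so largest k = 2.

2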